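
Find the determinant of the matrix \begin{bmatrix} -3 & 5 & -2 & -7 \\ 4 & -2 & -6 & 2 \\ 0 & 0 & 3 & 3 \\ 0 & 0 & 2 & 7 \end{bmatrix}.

The determinant is -210.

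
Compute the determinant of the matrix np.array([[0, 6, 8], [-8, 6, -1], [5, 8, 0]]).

The determinant is -782.

Expand along column 1:
  − (-8) · |6 8; 8 0| = −(-8)·(0 − 64) = -512
  + 5 · |6 8; 6 -1| = 5·(-6 − 48) = -270
Sum: (-512) + (-270) = -782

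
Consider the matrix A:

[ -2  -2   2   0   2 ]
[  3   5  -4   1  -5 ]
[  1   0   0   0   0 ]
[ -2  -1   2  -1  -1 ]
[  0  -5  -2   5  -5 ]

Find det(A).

-88

Expand along row 3 (it has 4 zeros):
  + (1) · M_31   where M_31 = det([-2 2 0 2; 5 -4 1 -5; -1 2 -1 -1; -5 -2 5 -5]) = -88
det = (+1)·(1)·(-88) = -88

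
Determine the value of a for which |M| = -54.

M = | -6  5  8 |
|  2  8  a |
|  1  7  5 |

Expanding along the column containing a, det(M) is linear in a: det(M) = (47)·a + (-242).
Set (47)·a + (-242) = -54  ⇒  (47)·a = 188  ⇒  a = 4.

4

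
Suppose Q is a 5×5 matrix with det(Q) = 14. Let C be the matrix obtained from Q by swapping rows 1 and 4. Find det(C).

Swapping two rows multiplies the determinant by −1.
det(C) = (-1)·(14) = -14

The determinant is -14.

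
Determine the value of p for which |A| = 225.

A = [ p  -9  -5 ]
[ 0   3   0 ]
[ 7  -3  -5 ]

Expanding along the row containing p, det(A) is linear in p: det(A) = (-15)·p + (105).
Set (-15)·p + (105) = 225  ⇒  (-15)·p = 120  ⇒  p = -8.

p = -8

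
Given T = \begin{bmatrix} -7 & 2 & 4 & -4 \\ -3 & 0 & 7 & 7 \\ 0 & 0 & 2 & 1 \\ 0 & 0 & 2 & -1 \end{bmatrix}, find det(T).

T is block upper-triangular with a 2×2 block and a 2×2 block on the diagonal, so its determinant equals the product of the determinants of the diagonal blocks.
det of the 2×2 block = 6
det of the 2×2 block = -4
det = (6)·(-4) = -24

|T| = -24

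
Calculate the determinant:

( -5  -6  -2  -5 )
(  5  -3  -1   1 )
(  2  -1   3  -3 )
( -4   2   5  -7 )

The determinant is -223.

Expand along row 1:
  + (-5) · M_11   where M_11 = det([-3 -1 1; -1 3 -3; 2 5 -7]) = 20
  − (-6) · M_12   where M_12 = det([5 -1 1; 2 3 -3; -4 5 -7]) = -34
  + (-2) · M_13   where M_13 = det([5 -3 1; 2 -1 -3; -4 2 -7]) = -13
  − (-5) · M_14   where M_14 = det([5 -3 -1; 2 -1 3; -4 2 5]) = 11
det = (+1)·(-5)·(20) + (-1)·(-6)·(-34) + (+1)·(-2)·(-13) + (-1)·(-5)·(11) = -223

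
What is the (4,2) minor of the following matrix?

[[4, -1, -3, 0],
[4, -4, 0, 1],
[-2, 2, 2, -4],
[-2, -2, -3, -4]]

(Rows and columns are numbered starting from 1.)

Delete row 4 and column 2; the remaining 3×3 submatrix is [4 -3 0; 4 0 1; -2 2 -4].
Its determinant is -50.

-50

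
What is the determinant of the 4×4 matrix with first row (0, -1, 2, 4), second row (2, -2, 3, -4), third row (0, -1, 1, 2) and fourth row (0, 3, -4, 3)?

Expand along column 1 (it has 3 zeros):
  − (2) · M_21   where M_21 = det([-1 2 4; -1 1 2; 3 -4 3]) = 11
det = (-1)·(2)·(11) = -22

The determinant is -22.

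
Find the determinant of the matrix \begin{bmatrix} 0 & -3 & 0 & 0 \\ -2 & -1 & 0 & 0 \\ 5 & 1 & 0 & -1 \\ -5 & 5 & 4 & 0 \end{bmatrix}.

-24

The matrix is block lower-triangular with a 2×2 block and a 2×2 block on the diagonal, so its determinant equals the product of the determinants of the diagonal blocks.
det of the 2×2 block = -6
det of the 2×2 block = 4
det = (-6)·(4) = -24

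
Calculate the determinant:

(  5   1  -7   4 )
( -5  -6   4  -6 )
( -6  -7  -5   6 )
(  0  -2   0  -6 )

Expand along row 4 (it has 2 zeros):
  + (-2) · M_42   where M_42 = det([5 -7 4; -5 4 -6; -6 -5 6]) = -296
  + (-6) · M_44   where M_44 = det([5 1 -7; -5 -6 4; -6 -7 -5]) = 248
det = (+1)·(-2)·(-296) + (+1)·(-6)·(248) = -896

-896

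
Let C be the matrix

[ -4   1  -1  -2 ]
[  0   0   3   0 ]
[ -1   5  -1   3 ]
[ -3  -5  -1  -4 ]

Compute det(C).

Expand along row 2 (it has 3 zeros):
  − (3) · M_23   where M_23 = det([-4 1 -2; -1 5 3; -3 -5 -4]) = -33
det = (-1)·(3)·(-33) = 99

99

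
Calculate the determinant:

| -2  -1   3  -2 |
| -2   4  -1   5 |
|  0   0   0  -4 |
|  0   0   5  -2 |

The matrix is block upper-triangular with a 2×2 block and a 2×2 block on the diagonal, so its determinant equals the product of the determinants of the diagonal blocks.
det of the 2×2 block = -10
det of the 2×2 block = 20
det = (-10)·(20) = -200

The determinant is -200.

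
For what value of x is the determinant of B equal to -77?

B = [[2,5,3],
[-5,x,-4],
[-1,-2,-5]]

Expanding along the column containing x, det(B) is linear in x: det(B) = (-7)·x + (-91).
Set (-7)·x + (-91) = -77  ⇒  (-7)·x = 14  ⇒  x = -2.

-2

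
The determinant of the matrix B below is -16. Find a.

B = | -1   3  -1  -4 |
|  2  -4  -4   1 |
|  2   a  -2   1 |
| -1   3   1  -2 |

Expanding along the row containing a, det(B) is linear in a: det(B) = (2)·a + (0).
Set (2)·a + (0) = -16  ⇒  (2)·a = -16  ⇒  a = -8.

a = -8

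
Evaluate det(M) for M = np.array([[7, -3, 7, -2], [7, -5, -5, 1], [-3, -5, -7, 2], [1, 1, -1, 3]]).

|M| = -1336

Expand along row 1:
  + (7) · M_11   where M_11 = det([-5 -5 1; -5 -7 2; 1 -1 3]) = 22
  − (-3) · M_12   where M_12 = det([7 -5 1; -3 -7 2; 1 -1 3]) = -178
  + (7) · M_13   where M_13 = det([7 -5 1; -3 -5 2; 1 1 3]) = -172
  − (-2) · M_14   where M_14 = det([7 -5 -5; -3 -5 -7; 1 1 -1]) = 124
det = (+1)·(7)·(22) + (-1)·(-3)·(-178) + (+1)·(7)·(-172) + (-1)·(-2)·(124) = -1336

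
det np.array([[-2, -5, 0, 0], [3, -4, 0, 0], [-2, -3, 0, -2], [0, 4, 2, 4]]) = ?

The matrix is block lower-triangular with a 2×2 block and a 2×2 block on the diagonal, so its determinant equals the product of the determinants of the diagonal blocks.
det of the 2×2 block = 23
det of the 2×2 block = 4
det = (23)·(4) = 92

The determinant is 92.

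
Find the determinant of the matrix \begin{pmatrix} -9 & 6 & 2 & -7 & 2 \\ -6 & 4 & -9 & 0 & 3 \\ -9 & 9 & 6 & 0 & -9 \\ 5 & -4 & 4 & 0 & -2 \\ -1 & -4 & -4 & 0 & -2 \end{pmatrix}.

Expand along column 4 (it has 4 zeros):
  − (-7) · M_14   where M_14 = det([-6 4 -9 3; -9 9 6 -9; 5 -4 4 -2; -1 -4 -4 -2]) = -900
det = (-1)·(-7)·(-900) = -6300

-6300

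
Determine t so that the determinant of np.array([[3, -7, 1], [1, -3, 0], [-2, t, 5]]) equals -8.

8

Expanding along the row containing t, det(A) is linear in t: det(A) = (1)·t + (-16).
Set (1)·t + (-16) = -8  ⇒  (1)·t = 8  ⇒  t = 8.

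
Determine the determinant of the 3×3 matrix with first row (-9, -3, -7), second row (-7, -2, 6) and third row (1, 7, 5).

Expand along row 1:
  + (-9) · |-2 6; 7 5| = (-9)·(-10 − 42) = 468
  − (-3) · |-7 6; 1 5| = −(-3)·(-35 − 6) = -123
  + (-7) · |-7 -2; 1 7| = (-7)·(-49 − (-2)) = 329
Sum: (468) + (-123) + (329) = 674

674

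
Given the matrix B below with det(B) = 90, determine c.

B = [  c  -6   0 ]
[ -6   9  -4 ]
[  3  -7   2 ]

-9

Expanding along the row containing c, det(B) is linear in c: det(B) = (-10)·c + (0).
Set (-10)·c + (0) = 90  ⇒  (-10)·c = 90  ⇒  c = -9.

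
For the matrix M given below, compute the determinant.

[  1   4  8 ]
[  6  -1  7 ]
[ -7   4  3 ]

det(M) = -163

Expand along row 1:
  + 1 · |-1 7; 4 3| = 1·(-3 − 28) = -31
  − 4 · |6 7; -7 3| = −4·(18 − (-49)) = -268
  + 8 · |6 -1; -7 4| = 8·(24 − 7) = 136
Sum: (-31) + (-268) + (136) = -163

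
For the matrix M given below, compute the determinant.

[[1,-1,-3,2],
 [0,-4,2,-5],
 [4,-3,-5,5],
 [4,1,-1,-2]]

Expand along row 2 (it has 1 zero):
  + (-4) · M_22   where M_22 = det([1 -3 2; 4 -5 5; 4 -1 -2]) = -37
  − (2) · M_23   where M_23 = det([1 -1 2; 4 -3 5; 4 1 -2]) = 5
  + (-5) · M_24   where M_24 = det([1 -1 -3; 4 -3 -5; 4 1 -1]) = -24
det = (+1)·(-4)·(-37) + (-1)·(2)·(5) + (+1)·(-5)·(-24) = 258

det(M) = 258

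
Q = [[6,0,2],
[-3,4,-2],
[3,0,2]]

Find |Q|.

Expand along column 2:
  + 4 · |6 2; 3 2| = 4·(12 − 6) = 24

24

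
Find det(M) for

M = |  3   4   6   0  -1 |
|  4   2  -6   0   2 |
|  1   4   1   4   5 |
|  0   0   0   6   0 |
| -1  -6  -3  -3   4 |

Expand along row 4 (it has 4 zeros):
  + (6) · M_44   where M_44 = det([3 4 6 -1; 4 2 -6 2; 1 4 1 5; -1 -6 -3 4]) = 1366
det = (+1)·(6)·(1366) = 8196

The determinant is 8196.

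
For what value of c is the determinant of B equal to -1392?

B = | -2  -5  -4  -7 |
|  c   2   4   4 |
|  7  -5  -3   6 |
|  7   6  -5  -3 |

c = -4

Expanding along the row containing c, det(B) is linear in c: det(B) = (580)·c + (928).
Set (580)·c + (928) = -1392  ⇒  (580)·c = -2320  ⇒  c = -4.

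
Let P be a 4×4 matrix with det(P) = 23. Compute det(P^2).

529

det(P^2) = (det P)^2 = (23)^2 = 529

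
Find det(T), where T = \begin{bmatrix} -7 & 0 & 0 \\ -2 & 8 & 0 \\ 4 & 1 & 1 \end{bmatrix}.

T is lower triangular, so det(T) is the product of the diagonal entries:
det = (-7) · (8) · (1) = -56

-56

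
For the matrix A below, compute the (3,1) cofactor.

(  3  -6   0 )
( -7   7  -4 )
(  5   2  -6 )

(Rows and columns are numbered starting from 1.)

Delete row 3 and column 1; the remaining 2×2 submatrix is [-6 0; 7 -4].
Its determinant is (-6)·(-4) − 0·7 = 24.
The cofactor carries sign (−1)^(3+1) = +1, so C_{3,1} = +(24) = 24.

24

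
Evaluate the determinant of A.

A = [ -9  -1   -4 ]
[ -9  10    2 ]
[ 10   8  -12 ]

Expand along row 1:
  + (-9) · |10 2; 8 -12| = (-9)·(-120 − 16) = 1224
  − (-1) · |-9 2; 10 -12| = −(-1)·(108 − 20) = 88
  + (-4) · |-9 10; 10 8| = (-4)·(-72 − 100) = 688
Sum: (1224) + (88) + (688) = 2000

|A| = 2000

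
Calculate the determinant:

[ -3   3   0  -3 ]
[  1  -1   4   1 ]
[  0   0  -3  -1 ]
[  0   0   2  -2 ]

0

The matrix is block upper-triangular with a 2×2 block and a 2×2 block on the diagonal, so its determinant equals the product of the determinants of the diagonal blocks.
det of the 2×2 block = 0
det of the 2×2 block = 8
det = (0)·(8) = 0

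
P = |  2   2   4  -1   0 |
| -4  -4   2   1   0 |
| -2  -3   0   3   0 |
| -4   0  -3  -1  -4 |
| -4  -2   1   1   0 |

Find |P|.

det(P) = 376

Expand along column 5 (it has 4 zeros):
  − (-4) · M_45   where M_45 = det([2 2 4 -1; -4 -4 2 1; -2 -3 0 3; -4 -2 1 1]) = 94
det = (-1)·(-4)·(94) = 376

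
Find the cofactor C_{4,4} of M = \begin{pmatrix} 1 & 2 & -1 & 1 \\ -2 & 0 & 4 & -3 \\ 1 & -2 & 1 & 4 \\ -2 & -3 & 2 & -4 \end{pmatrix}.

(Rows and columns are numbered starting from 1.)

16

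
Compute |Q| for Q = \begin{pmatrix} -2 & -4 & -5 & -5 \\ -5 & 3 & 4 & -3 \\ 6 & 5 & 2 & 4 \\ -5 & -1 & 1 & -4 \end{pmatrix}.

Expand along row 1:
  + (-2) · M_11   where M_11 = det([3 4 -3; 5 2 4; -1 1 -4]) = 7
  − (-4) · M_12   where M_12 = det([-5 4 -3; 6 2 4; -5 1 -4]) = 28
  + (-5) · M_13   where M_13 = det([-5 3 -3; 6 5 4; -5 -1 -4]) = 35
  − (-5) · M_14   where M_14 = det([-5 3 4; 6 5 2; -5 -1 1]) = -7
det = (+1)·(-2)·(7) + (-1)·(-4)·(28) + (+1)·(-5)·(35) + (-1)·(-5)·(-7) = -112

|Q| = -112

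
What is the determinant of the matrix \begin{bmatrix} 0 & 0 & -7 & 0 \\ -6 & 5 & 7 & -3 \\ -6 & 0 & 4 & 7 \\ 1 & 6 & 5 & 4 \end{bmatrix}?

-3605

Expand along row 1 (it has 3 zeros):
  + (-7) · M_13   where M_13 = det([-6 5 -3; -6 0 7; 1 6 4]) = 515
det = (+1)·(-7)·(515) = -3605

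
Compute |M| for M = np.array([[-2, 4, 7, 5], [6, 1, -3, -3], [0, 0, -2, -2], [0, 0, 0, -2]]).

M is block upper-triangular with a 2×2 block and a 2×2 block on the diagonal, so its determinant equals the product of the determinants of the diagonal blocks.
det of the 2×2 block = -26
det of the 2×2 block = 4
det = (-26)·(4) = -104

det(M) = -104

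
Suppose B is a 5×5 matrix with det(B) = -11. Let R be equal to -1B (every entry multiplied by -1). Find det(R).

11

For a 5×5 matrix, det(-1B) = (-1)^5·det(B) = -1·det(B).
det(R) = (-1)·(-11) = 11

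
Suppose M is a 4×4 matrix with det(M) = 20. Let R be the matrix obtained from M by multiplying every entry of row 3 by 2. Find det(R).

40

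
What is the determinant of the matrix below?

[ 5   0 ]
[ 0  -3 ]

det = 5·(-3) − 0·0 = -15 − 0 = -15

-15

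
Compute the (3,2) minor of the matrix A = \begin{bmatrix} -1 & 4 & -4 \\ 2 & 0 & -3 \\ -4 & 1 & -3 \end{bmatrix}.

The minor is 11.

Delete row 3 and column 2; the remaining 2×2 submatrix is [-1 -4; 2 -3].
Its determinant is (-1)·(-3) − (-4)·2 = 11.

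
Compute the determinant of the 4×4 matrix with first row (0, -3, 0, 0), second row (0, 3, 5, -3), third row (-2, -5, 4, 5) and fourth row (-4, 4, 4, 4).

Expand along row 1 (it has 3 zeros):
  − (-3) · M_12   where M_12 = det([0 5 -3; -2 4 5; -4 4 4]) = -84
det = (-1)·(-3)·(-84) = -252

-252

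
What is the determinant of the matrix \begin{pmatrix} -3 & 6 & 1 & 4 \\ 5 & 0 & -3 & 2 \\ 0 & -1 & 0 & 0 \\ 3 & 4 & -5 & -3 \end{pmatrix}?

Expand along row 3 (it has 3 zeros):
  − (-1) · M_32   where M_32 = det([-3 1 4; 5 -3 2; 3 -5 -3]) = -100
det = (-1)·(-1)·(-100) = -100

-100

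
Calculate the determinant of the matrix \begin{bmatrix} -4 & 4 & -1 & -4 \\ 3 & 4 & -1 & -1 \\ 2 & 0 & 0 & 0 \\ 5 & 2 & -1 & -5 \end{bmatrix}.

12

Expand along row 3 (it has 3 zeros):
  + (2) · M_31   where M_31 = det([4 -1 -4; 4 -1 -1; 2 -1 -5]) = 6
det = (+1)·(2)·(6) = 12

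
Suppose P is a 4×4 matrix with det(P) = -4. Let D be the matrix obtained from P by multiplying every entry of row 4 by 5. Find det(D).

Scaling one row by 5 multiplies the determinant by 5.
det(D) = (5)·(-4) = -20

-20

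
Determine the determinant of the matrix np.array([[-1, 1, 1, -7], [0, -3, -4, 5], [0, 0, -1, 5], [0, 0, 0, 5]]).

The matrix is upper triangular, so the determinant is the product of the diagonal entries:
det = (-1) · (-3) · (-1) · (5) = -15

-15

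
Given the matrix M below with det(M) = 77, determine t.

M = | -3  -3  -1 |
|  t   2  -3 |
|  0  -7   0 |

t = 2

Expanding along the column containing t, det(M) is linear in t: det(M) = (7)·t + (63).
Set (7)·t + (63) = 77  ⇒  (7)·t = 14  ⇒  t = 2.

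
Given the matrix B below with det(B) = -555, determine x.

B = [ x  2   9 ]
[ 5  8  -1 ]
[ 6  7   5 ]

-8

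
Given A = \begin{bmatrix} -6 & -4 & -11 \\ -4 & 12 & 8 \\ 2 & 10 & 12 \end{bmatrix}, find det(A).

64

Expand along row 1:
  + (-6) · |12 8; 10 12| = (-6)·(144 − 80) = -384
  − (-4) · |-4 8; 2 12| = −(-4)·(-48 − 16) = -256
  + (-11) · |-4 12; 2 10| = (-11)·(-40 − 24) = 704
Sum: (-384) + (-256) + (704) = 64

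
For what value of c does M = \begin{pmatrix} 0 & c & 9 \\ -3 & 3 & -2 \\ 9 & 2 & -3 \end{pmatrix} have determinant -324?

1

Expanding along the row containing c, det(M) is linear in c: det(M) = (-27)·c + (-297).
Set (-27)·c + (-297) = -324  ⇒  (-27)·c = -27  ⇒  c = 1.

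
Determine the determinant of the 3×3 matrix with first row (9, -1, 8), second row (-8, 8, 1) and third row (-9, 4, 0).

The determinant is 293.

Expand along row 3:
  + (-9) · |-1 8; 8 1| = (-9)·(-1 − 64) = 585
  − 4 · |9 8; -8 1| = −4·(9 − (-64)) = -292
Sum: (585) + (-292) = 293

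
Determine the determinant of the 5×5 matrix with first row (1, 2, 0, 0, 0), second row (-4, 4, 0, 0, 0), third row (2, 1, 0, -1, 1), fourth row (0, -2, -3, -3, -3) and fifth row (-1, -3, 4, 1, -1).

The determinant is 288.

The matrix is block lower-triangular with a 2×2 block and a 3×3 block on the diagonal, so its determinant equals the product of the determinants of the diagonal blocks.
det of the 2×2 block = 12
det of the 3×3 block = 24
det = (12)·(24) = 288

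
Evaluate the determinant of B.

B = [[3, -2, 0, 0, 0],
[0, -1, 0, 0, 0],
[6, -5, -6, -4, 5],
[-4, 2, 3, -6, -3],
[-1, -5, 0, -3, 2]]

B is block lower-triangular with a 2×2 block and a 3×3 block on the diagonal, so its determinant equals the product of the determinants of the diagonal blocks.
det of the 2×2 block = -3
det of the 3×3 block = 105
det = (-3)·(105) = -315

|B| = -315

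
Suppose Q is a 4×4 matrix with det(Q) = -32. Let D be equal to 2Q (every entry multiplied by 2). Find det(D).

For a 4×4 matrix, det(2Q) = 2^4·det(Q) = 16·det(Q).
det(D) = (16)·(-32) = -512

The determinant is -512.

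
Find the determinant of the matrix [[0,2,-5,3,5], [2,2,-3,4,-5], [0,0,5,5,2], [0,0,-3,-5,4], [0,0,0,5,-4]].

The matrix is block upper-triangular with a 2×2 block and a 3×3 block on the diagonal, so its determinant equals the product of the determinants of the diagonal blocks.
det of the 2×2 block = -4
det of the 3×3 block = -90
det = (-4)·(-90) = 360

360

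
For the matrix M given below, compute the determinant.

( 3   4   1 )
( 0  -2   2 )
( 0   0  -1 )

M is upper triangular, so det(M) is the product of the diagonal entries:
det = (3) · (-2) · (-1) = 6

6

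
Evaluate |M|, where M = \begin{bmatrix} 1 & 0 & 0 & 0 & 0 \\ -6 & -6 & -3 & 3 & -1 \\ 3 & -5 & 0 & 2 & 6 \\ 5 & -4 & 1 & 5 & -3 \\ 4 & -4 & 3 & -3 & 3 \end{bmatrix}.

Expand along row 1 (it has 4 zeros):
  + (1) · M_11   where M_11 = det([-6 -3 3 -1; -5 0 2 6; -4 1 5 -3; -4 3 -3 3]) = 1172
det = (+1)·(1)·(1172) = 1172

The determinant is 1172.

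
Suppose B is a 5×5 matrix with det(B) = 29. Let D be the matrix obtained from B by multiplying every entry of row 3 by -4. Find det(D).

Scaling one row by -4 multiplies the determinant by -4.
det(D) = (-4)·(29) = -116

|D| = -116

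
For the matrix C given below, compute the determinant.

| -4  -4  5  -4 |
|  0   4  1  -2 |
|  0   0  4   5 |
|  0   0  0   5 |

-320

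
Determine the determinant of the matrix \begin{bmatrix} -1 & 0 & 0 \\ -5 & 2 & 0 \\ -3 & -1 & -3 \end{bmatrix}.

The matrix is lower triangular, so the determinant is the product of the diagonal entries:
det = (-1) · (2) · (-3) = 6

6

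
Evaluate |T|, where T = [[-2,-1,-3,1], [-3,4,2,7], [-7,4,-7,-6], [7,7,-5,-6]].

3318

Expand along row 1:
  + (-2) · M_11   where M_11 = det([4 2 7; 4 -7 -6; 7 -5 -6]) = 215
  − (-1) · M_12   where M_12 = det([-3 2 7; -7 -7 -6; 7 -5 -6]) = 384
  + (-3) · M_13   where M_13 = det([-3 4 7; -7 4 -6; 7 7 -6]) = -929
  − (1) · M_14   where M_14 = det([-3 4 2; -7 4 -7; 7 7 -5]) = -577
det = (+1)·(-2)·(215) + (-1)·(-1)·(384) + (+1)·(-3)·(-929) + (-1)·(1)·(-577) = 3318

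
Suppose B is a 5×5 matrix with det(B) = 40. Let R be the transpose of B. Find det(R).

|R| = 40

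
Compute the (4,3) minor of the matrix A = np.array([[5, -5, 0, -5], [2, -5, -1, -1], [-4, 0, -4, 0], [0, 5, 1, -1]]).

Delete row 4 and column 3; the remaining 3×3 submatrix is [5 -5 -5; 2 -5 -1; -4 0 0].
Its determinant is 80.

80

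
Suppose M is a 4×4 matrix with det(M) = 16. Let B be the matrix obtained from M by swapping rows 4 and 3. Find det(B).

det(B) = -16

Swapping two rows multiplies the determinant by −1.
det(B) = (-1)·(16) = -16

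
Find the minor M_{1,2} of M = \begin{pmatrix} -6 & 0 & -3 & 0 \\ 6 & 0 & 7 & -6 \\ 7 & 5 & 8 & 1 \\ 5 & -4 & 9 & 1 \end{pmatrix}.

The minor is -158.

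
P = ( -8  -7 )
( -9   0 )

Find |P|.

det(P) = (-8)·0 − (-7)·(-9) = 0 − 63 = -63

-63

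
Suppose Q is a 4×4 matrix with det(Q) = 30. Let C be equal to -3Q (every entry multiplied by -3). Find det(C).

The determinant is 2430.

For a 4×4 matrix, det(-3Q) = (-3)^4·det(Q) = 81·det(Q).
det(C) = (81)·(30) = 2430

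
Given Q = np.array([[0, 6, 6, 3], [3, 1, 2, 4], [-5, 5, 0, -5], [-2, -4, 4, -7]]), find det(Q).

|Q| = -420

Expand along row 1 (it has 1 zero):
  − (6) · M_12   where M_12 = det([3 2 4; -5 0 -5; -2 4 -7]) = -70
  + (6) · M_13   where M_13 = det([3 1 4; -5 5 -5; -2 -4 -7]) = -70
  − (3) · M_14   where M_14 = det([3 1 2; -5 5 0; -2 -4 4]) = 140
det = (-1)·(6)·(-70) + (+1)·(6)·(-70) + (-1)·(3)·(140) = -420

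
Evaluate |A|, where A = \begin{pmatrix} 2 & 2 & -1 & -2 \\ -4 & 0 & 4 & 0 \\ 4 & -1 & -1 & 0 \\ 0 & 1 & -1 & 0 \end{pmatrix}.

16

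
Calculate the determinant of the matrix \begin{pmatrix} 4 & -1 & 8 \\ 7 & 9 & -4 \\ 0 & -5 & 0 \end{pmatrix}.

Expand along row 3:
  − (-5) · |4 8; 7 -4| = −(-5)·(-16 − 56) = -360

-360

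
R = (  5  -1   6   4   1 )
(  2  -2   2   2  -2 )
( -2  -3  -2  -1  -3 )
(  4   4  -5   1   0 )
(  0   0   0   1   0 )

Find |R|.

140

Expand along row 5 (it has 4 zeros):
  − (1) · M_54   where M_54 = det([5 -1 6 1; 2 -2 2 -2; -2 -3 -2 -3; 4 4 -5 0]) = -140
det = (-1)·(1)·(-140) = 140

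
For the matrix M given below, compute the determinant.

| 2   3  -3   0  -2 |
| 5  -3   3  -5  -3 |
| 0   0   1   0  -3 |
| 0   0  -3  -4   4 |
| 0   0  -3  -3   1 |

det(M) = -357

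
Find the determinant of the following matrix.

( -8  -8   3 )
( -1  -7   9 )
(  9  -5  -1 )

-852

Expand along row 1:
  + (-8) · |-7 9; -5 -1| = (-8)·(7 − (-45)) = -416
  − (-8) · |-1 9; 9 -1| = −(-8)·(1 − 81) = -640
  + 3 · |-1 -7; 9 -5| = 3·(5 − (-63)) = 204
Sum: (-416) + (-640) + (204) = -852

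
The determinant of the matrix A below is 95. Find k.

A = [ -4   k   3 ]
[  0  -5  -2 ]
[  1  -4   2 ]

Expanding along the column containing k, det(A) is linear in k: det(A) = (-2)·k + (87).
Set (-2)·k + (87) = 95  ⇒  (-2)·k = 8  ⇒  k = -4.

k = -4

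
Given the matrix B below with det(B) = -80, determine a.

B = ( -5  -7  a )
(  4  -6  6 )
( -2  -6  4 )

a = 6

Expanding along the column containing a, det(B) is linear in a: det(B) = (-36)·a + (136).
Set (-36)·a + (136) = -80  ⇒  (-36)·a = -216  ⇒  a = 6.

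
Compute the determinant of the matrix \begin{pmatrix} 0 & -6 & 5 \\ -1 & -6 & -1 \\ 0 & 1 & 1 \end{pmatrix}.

Expand along column 1:
  − (-1) · |-6 5; 1 1| = −(-1)·(-6 − 5) = -11

The determinant is -11.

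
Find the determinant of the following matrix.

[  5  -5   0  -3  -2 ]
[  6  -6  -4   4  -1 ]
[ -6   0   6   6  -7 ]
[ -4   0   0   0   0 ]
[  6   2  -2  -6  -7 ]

Expand along row 4 (it has 4 zeros):
  − (-4) · M_41   where M_41 = det([-5 0 -3 -2; -6 -4 4 -1; 0 6 6 -7; 2 -2 -6 -7]) = -4036
det = (-1)·(-4)·(-4036) = -16144

The determinant is -16144.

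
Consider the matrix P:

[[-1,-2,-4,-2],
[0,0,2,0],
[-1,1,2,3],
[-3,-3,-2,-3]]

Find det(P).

Expand along row 2 (it has 3 zeros):
  − (2) · M_23   where M_23 = det([-1 -2 -2; -1 1 3; -3 -3 -3]) = 6
det = (-1)·(2)·(6) = -12

-12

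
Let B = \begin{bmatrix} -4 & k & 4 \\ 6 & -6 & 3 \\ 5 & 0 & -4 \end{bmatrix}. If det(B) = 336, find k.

8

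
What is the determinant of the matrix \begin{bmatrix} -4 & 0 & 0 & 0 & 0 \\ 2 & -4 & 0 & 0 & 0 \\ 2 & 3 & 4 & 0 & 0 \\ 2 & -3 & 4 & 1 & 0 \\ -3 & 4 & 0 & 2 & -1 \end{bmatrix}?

-64

The matrix is lower triangular, so the determinant is the product of the diagonal entries:
det = (-4) · (-4) · (4) · (1) · (-1) = -64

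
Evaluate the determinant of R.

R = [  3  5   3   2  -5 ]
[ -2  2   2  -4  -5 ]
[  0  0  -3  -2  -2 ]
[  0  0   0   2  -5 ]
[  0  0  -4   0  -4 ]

-512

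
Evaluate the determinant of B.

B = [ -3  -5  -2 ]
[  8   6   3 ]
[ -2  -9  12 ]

Expand along row 1:
  + (-3) · |6 3; -9 12| = (-3)·(72 − (-27)) = -297
  − (-5) · |8 3; -2 12| = −(-5)·(96 − (-6)) = 510
  + (-2) · |8 6; -2 -9| = (-2)·(-72 − (-12)) = 120
Sum: (-297) + (510) + (120) = 333

det(B) = 333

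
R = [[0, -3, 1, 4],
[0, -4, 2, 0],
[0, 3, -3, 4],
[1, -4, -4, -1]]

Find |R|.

Expand along column 1 (it has 3 zeros):
  − (1) · M_41   where M_41 = det([-3 1 4; -4 2 0; 3 -3 4]) = 16
det = (-1)·(1)·(16) = -16

The determinant is -16.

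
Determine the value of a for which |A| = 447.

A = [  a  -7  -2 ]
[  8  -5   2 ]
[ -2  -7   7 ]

Expanding along the column containing a, det(A) is linear in a: det(A) = (-21)·a + (552).
Set (-21)·a + (552) = 447  ⇒  (-21)·a = -105  ⇒  a = 5.

a = 5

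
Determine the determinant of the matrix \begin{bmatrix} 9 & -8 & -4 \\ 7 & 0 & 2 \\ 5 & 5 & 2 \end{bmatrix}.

The determinant is -198.

Expand along row 2:
  − 7 · |-8 -4; 5 2| = −7·(-16 − (-20)) = -28
  − 2 · |9 -8; 5 5| = −2·(45 − (-40)) = -170
Sum: (-28) + (-170) = -198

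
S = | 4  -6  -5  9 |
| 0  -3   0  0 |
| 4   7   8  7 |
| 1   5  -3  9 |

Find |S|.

-1011

Expand along row 2 (it has 3 zeros):
  + (-3) · M_22   where M_22 = det([4 -5 9; 4 8 7; 1 -3 9]) = 337
det = (+1)·(-3)·(337) = -1011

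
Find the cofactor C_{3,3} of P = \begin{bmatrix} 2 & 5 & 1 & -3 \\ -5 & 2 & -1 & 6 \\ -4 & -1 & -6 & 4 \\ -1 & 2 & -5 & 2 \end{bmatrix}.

Delete row 3 and column 3; the remaining 3×3 submatrix is [2 5 -3; -5 2 6; -1 2 2].
Its determinant is 28.
The cofactor carries sign (−1)^(3+3) = +1, so C_{3,3} = +(28) = 28.

28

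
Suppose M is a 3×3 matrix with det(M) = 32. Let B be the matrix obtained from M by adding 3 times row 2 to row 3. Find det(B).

|B| = 32

Adding a multiple of one row to another leaves the determinant unchanged.
det(B) = (1)·(32) = 32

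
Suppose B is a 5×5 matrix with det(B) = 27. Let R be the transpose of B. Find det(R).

det(Bᵀ) = det(B).
det(R) = (1)·(27) = 27

det(R) = 27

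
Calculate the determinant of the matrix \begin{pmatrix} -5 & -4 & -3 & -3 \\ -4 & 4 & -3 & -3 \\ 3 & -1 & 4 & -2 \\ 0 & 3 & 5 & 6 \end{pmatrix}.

Expand along row 4 (it has 1 zero):
  + (3) · M_42   where M_42 = det([-5 -3 -3; -4 -3 -3; 3 4 -2]) = -18
  − (5) · M_43   where M_43 = det([-5 -4 -3; -4 4 -3; 3 -1 -2]) = 147
  + (6) · M_44   where M_44 = det([-5 -4 -3; -4 4 -3; 3 -1 4]) = -69
det = (+1)·(3)·(-18) + (-1)·(5)·(147) + (+1)·(6)·(-69) = -1203

-1203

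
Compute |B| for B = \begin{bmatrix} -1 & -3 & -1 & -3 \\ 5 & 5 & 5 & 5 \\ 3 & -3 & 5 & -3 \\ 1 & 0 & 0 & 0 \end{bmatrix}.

Expand along row 4 (it has 3 zeros):
  − (1) · M_41   where M_41 = det([-3 -1 -3; 5 5 5; -3 5 -3]) = 0
det = (-1)·(1)·(0) = 0

0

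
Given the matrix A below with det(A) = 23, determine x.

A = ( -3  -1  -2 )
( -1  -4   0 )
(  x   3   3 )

2

Expanding along the column containing x, det(A) is linear in x: det(A) = (-8)·x + (39).
Set (-8)·x + (39) = 23  ⇒  (-8)·x = -16  ⇒  x = 2.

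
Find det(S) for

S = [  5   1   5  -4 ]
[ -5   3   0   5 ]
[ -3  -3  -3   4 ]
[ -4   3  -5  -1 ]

Expand along row 2 (it has 1 zero):
  − (-5) · M_21   where M_21 = det([1 5 -4; -3 -3 4; 3 -5 -1]) = -28
  + (3) · M_22   where M_22 = det([5 5 -4; -3 -3 4; -4 -5 -1]) = 8
  + (5) · M_24   where M_24 = det([5 1 5; -3 -3 -3; -4 3 -5]) = 12
det = (-1)·(-5)·(-28) + (+1)·(3)·(8) + (+1)·(5)·(12) = -56

The determinant is -56.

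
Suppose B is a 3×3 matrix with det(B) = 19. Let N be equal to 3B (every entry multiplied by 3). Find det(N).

513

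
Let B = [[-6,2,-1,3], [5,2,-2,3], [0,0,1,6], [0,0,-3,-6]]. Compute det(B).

B is block upper-triangular with a 2×2 block and a 2×2 block on the diagonal, so its determinant equals the product of the determinants of the diagonal blocks.
det of the 2×2 block = -22
det of the 2×2 block = 12
det = (-22)·(12) = -264

|B| = -264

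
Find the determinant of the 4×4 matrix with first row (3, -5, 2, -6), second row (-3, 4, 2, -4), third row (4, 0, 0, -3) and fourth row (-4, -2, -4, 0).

996

Expand along row 3 (it has 2 zeros):
  + (4) · M_31   where M_31 = det([-5 2 -6; 4 2 -4; -2 -4 0]) = 168
  − (-3) · M_34   where M_34 = det([3 -5 2; -3 4 2; -4 -2 -4]) = 108
det = (+1)·(4)·(168) + (-1)·(-3)·(108) = 996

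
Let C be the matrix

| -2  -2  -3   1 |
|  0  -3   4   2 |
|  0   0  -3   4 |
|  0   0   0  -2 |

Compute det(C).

C is upper triangular, so det(C) is the product of the diagonal entries:
det = (-2) · (-3) · (-3) · (-2) = 36

|C| = 36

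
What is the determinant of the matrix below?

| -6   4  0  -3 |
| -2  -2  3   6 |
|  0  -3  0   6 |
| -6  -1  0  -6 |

The determinant is 702.

Expand along column 3 (it has 3 zeros):
  − (3) · M_23   where M_23 = det([-6 4 -3; 0 -3 6; -6 -1 -6]) = -234
det = (-1)·(3)·(-234) = 702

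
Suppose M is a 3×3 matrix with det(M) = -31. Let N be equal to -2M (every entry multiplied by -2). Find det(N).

For a 3×3 matrix, det(-2M) = (-2)^3·det(M) = -8·det(M).
det(N) = (-8)·(-31) = 248

det(N) = 248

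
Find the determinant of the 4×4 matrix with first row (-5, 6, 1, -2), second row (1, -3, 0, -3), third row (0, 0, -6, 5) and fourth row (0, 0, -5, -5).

The determinant is 495.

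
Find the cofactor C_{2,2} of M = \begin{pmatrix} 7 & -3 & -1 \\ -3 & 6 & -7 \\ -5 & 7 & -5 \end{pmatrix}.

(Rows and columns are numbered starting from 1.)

-40

Delete row 2 and column 2; the remaining 2×2 submatrix is [7 -1; -5 -5].
Its determinant is 7·(-5) − (-1)·(-5) = -40.
The cofactor carries sign (−1)^(2+2) = +1, so C_{2,2} = +(-40) = -40.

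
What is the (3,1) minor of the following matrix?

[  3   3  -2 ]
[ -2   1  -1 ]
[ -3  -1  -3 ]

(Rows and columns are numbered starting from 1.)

-1

Delete row 3 and column 1; the remaining 2×2 submatrix is [3 -2; 1 -1].
Its determinant is 3·(-1) − (-2)·1 = -1.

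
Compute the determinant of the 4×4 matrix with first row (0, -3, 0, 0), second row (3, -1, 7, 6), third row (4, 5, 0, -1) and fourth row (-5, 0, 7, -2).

The determinant is 840.

Expand along row 1 (it has 3 zeros):
  − (-3) · M_12   where M_12 = det([3 7 6; 4 0 -1; -5 7 -2]) = 280
det = (-1)·(-3)·(280) = 840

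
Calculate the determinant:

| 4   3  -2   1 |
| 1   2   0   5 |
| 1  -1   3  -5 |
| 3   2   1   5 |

91

Expand along row 2 (it has 1 zero):
  − (1) · M_21   where M_21 = det([3 -2 1; -1 3 -5; 2 1 5]) = 63
  + (2) · M_22   where M_22 = det([4 -2 1; 1 3 -5; 3 1 5]) = 112
  + (5) · M_24   where M_24 = det([4 3 -2; 1 -1 3; 3 2 1]) = -14
det = (-1)·(1)·(63) + (+1)·(2)·(112) + (+1)·(5)·(-14) = 91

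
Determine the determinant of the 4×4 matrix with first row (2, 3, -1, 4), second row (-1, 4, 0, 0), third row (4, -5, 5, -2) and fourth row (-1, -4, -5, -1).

Expand along row 2 (it has 2 zeros):
  − (-1) · M_21   where M_21 = det([3 -1 4; -5 5 -2; -4 -5 -1]) = 132
  + (4) · M_22   where M_22 = det([2 -1 4; 4 5 -2; -1 -5 -1]) = -96
det = (-1)·(-1)·(132) + (+1)·(4)·(-96) = -252

-252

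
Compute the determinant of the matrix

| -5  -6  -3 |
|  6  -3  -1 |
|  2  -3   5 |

318

Expand along column 1:
  + (-5) · |-3 -1; -3 5| = (-5)·(-15 − 3) = 90
  − 6 · |-6 -3; -3 5| = −6·(-30 − 9) = 234
  + 2 · |-6 -3; -3 -1| = 2·(6 − 9) = -6
Sum: (90) + (234) + (-6) = 318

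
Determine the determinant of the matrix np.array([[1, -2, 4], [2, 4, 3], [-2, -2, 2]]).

50

Expand along column 1:
  + 1 · |4 3; -2 2| = 1·(8 − (-6)) = 14
  − 2 · |-2 4; -2 2| = −2·(-4 − (-8)) = -8
  + (-2) · |-2 4; 4 3| = (-2)·(-6 − 16) = 44
Sum: (14) + (-8) + (44) = 50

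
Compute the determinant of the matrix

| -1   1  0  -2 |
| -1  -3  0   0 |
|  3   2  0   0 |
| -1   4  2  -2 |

28

Expand along column 3 (it has 3 zeros):
  − (2) · M_43   where M_43 = det([-1 1 -2; -1 -3 0; 3 2 0]) = -14
det = (-1)·(2)·(-14) = 28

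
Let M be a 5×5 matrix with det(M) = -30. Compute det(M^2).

The determinant is 900.

det(M^2) = (det M)^2 = (-30)^2 = 900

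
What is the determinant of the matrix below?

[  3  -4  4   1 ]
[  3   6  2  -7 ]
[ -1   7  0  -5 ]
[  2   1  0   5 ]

530

Expand along column 3 (it has 2 zeros):
  + (4) · M_13   where M_13 = det([3 6 -7; -1 7 -5; 2 1 5]) = 195
  − (2) · M_23   where M_23 = det([3 -4 1; -1 7 -5; 2 1 5]) = 125
det = (+1)·(4)·(195) + (-1)·(2)·(125) = 530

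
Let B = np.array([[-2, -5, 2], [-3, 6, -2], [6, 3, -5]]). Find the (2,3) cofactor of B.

Delete row 2 and column 3; the remaining 2×2 submatrix is [-2 -5; 6 3].
Its determinant is (-2)·3 − (-5)·6 = 24.
The cofactor carries sign (−1)^(2+3) = −1, so C_{2,3} = −(24) = -24.

-24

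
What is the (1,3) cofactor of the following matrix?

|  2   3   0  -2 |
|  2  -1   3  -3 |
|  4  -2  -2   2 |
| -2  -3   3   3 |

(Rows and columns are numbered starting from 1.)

Delete row 1 and column 3; the remaining 3×3 submatrix is [2 -1 -3; 4 -2 2; -2 -3 3].
Its determinant is 64.
The cofactor carries sign (−1)^(1+3) = +1, so C_{1,3} = +(64) = 64.

64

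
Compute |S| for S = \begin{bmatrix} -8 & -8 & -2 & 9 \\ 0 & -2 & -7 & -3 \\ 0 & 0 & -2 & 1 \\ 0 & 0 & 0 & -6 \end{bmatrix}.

S is upper triangular, so det(S) is the product of the diagonal entries:
det = (-8) · (-2) · (-2) · (-6) = 192

192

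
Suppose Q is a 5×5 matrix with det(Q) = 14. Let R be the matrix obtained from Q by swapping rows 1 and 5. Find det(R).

|R| = -14

Swapping two rows multiplies the determinant by −1.
det(R) = (-1)·(14) = -14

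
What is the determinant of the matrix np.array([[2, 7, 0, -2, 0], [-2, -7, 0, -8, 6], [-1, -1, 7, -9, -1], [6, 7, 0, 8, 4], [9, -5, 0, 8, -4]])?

Expand along column 3 (it has 4 zeros):
  + (7) · M_33   where M_33 = det([2 7 -2 0; -2 -7 -8 6; 6 7 8 4; 9 -5 8 -4]) = 7316
det = (+1)·(7)·(7316) = 51212

51212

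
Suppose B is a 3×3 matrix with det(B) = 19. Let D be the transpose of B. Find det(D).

det(Bᵀ) = det(B).
det(D) = (1)·(19) = 19

19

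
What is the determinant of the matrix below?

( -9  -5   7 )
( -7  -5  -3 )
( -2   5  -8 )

Expand along column 1:
  + (-9) · |-5 -3; 5 -8| = (-9)·(40 − (-15)) = -495
  − (-7) · |-5 7; 5 -8| = −(-7)·(40 − 35) = 35
  + (-2) · |-5 7; -5 -3| = (-2)·(15 − (-35)) = -100
Sum: (-495) + (35) + (-100) = -560

-560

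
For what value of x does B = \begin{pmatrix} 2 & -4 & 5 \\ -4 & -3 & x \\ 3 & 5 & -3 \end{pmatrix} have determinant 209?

-9

Expanding along the column containing x, det(B) is linear in x: det(B) = (-22)·x + (11).
Set (-22)·x + (11) = 209  ⇒  (-22)·x = 198  ⇒  x = -9.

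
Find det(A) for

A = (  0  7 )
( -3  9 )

The determinant is 21.

det(A) = 0·9 − 7·(-3) = 0 − (-21) = 21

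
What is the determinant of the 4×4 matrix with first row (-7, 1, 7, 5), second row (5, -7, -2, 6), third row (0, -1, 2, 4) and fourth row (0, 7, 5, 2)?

-61

Expand along column 1 (it has 2 zeros):
  + (-7) · M_11   where M_11 = det([-7 -2 6; -1 2 4; 7 5 2]) = -62
  − (5) · M_21   where M_21 = det([1 7 5; -1 2 4; 7 5 2]) = 99
det = (+1)·(-7)·(-62) + (-1)·(5)·(99) = -61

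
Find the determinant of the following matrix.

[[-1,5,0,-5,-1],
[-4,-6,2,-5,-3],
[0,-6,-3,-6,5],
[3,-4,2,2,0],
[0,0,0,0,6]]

7794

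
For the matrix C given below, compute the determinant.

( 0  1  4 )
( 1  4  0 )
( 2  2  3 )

Expand along row 1:
  − 1 · |1 0; 2 3| = −1·(3 − 0) = -3
  + 4 · |1 4; 2 2| = 4·(2 − 8) = -24
Sum: (-3) + (-24) = -27

The determinant is -27.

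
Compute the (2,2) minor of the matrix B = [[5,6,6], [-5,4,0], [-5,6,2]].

Delete row 2 and column 2; the remaining 2×2 submatrix is [5 6; -5 2].
Its determinant is 5·2 − 6·(-5) = 40.

40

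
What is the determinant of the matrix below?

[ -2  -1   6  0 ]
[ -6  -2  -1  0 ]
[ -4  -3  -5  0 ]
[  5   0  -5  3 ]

The determinant is 216.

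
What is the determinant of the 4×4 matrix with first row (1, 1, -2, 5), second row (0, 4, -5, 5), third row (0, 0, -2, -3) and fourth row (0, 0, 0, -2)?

16

The matrix is upper triangular, so the determinant is the product of the diagonal entries:
det = (1) · (4) · (-2) · (-2) = 16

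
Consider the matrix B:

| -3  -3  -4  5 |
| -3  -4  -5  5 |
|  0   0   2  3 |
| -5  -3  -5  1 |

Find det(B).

-41

Expand along row 3 (it has 2 zeros):
  + (2) · M_33   where M_33 = det([-3 -3 5; -3 -4 5; -5 -3 1]) = -22
  − (3) · M_34   where M_34 = det([-3 -3 -4; -3 -4 -5; -5 -3 -5]) = -1
det = (+1)·(2)·(-22) + (-1)·(3)·(-1) = -41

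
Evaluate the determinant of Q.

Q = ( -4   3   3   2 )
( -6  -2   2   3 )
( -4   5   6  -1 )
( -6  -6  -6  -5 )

Expand along row 1:
  + (-4) · M_11   where M_11 = det([-2 2 3; 5 6 -1; -6 -6 -5]) = 152
  − (3) · M_12   where M_12 = det([-6 2 3; -4 6 -1; -6 -6 -5]) = 368
  + (3) · M_13   where M_13 = det([-6 -2 3; -4 5 -1; -6 -6 -5]) = 376
  − (2) · M_14   where M_14 = det([-6 -2 2; -4 5 6; -6 -6 -6]) = 192
det = (+1)·(-4)·(152) + (-1)·(3)·(368) + (+1)·(3)·(376) + (-1)·(2)·(192) = -968

The determinant is -968.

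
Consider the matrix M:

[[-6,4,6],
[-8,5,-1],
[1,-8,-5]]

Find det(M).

Expand along row 1:
  + (-6) · |5 -1; -8 -5| = (-6)·(-25 − 8) = 198
  − 4 · |-8 -1; 1 -5| = −4·(40 − (-1)) = -164
  + 6 · |-8 5; 1 -8| = 6·(64 − 5) = 354
Sum: (198) + (-164) + (354) = 388

388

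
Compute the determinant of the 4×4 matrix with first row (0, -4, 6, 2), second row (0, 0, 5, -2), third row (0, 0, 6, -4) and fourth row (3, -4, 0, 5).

-96

Expand along column 1 (it has 3 zeros):
  − (3) · M_41   where M_41 = det([-4 6 2; 0 5 -2; 0 6 -4]) = 32
det = (-1)·(3)·(32) = -96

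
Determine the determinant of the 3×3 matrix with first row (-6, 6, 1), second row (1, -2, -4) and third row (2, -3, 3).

Expand along column 1:
  + (-6) · |-2 -4; -3 3| = (-6)·(-6 − 12) = 108
  − 1 · |6 1; -3 3| = −1·(18 − (-3)) = -21
  + 2 · |6 1; -2 -4| = 2·(-24 − (-2)) = -44
Sum: (108) + (-21) + (-44) = 43

43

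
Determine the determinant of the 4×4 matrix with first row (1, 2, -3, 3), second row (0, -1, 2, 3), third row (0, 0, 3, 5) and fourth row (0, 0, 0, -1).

The determinant is 3.

The matrix is upper triangular, so the determinant is the product of the diagonal entries:
det = (1) · (-1) · (3) · (-1) = 3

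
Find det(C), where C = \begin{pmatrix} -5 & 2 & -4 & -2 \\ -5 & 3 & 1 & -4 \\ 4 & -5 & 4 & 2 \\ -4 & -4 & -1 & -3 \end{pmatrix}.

155

Expand along row 1:
  + (-5) · M_11   where M_11 = det([3 1 -4; -5 4 2; -4 -1 -3]) = -137
  − (2) · M_12   where M_12 = det([-5 1 -4; 4 4 2; -4 -1 -3]) = 6
  + (-4) · M_13   where M_13 = det([-5 3 -4; 4 -5 2; -4 -4 -3]) = 41
  − (-2) · M_14   where M_14 = det([-5 3 1; 4 -5 4; -4 -4 -1]) = -177
det = (+1)·(-5)·(-137) + (-1)·(2)·(6) + (+1)·(-4)·(41) + (-1)·(-2)·(-177) = 155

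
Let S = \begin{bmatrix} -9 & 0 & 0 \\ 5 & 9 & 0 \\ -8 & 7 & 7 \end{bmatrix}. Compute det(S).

S is lower triangular, so det(S) is the product of the diagonal entries:
det = (-9) · (9) · (7) = -567

|S| = -567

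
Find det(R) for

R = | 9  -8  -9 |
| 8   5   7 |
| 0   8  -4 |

Expand along row 3:
  − 8 · |9 -9; 8 7| = −8·(63 − (-72)) = -1080
  + (-4) · |9 -8; 8 5| = (-4)·(45 − (-64)) = -436
Sum: (-1080) + (-436) = -1516

-1516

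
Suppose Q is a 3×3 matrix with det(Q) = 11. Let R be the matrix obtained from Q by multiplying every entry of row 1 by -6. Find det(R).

-66

Scaling one row by -6 multiplies the determinant by -6.
det(R) = (-6)·(11) = -66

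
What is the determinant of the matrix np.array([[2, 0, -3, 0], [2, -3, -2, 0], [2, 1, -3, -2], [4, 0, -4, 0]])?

Expand along column 4 (it has 3 zeros):
  − (-2) · M_34   where M_34 = det([2 0 -3; 2 -3 -2; 4 0 -4]) = -12
det = (-1)·(-2)·(-12) = -24

The determinant is -24.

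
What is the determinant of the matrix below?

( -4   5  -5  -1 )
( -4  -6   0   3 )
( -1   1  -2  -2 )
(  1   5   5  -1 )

The determinant is 495.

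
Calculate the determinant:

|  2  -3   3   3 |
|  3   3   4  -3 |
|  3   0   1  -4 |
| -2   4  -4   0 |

Expand along row 3 (it has 1 zero):
  + (3) · M_31   where M_31 = det([-3 3 3; 3 4 -3; 4 -4 0]) = -84
  + (1) · M_33   where M_33 = det([2 -3 3; 3 3 -3; -2 4 0]) = 60
  − (-4) · M_34   where M_34 = det([2 -3 3; 3 3 4; -2 4 -4]) = -14
det = (+1)·(3)·(-84) + (+1)·(1)·(60) + (-1)·(-4)·(-14) = -248

-248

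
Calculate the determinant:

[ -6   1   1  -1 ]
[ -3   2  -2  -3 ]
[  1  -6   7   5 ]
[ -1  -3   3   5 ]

Expand along row 1:
  + (-6) · M_11   where M_11 = det([2 -2 -3; -6 7 5; -3 3 5]) = 1
  − (1) · M_12   where M_12 = det([-3 -2 -3; 1 7 5; -1 3 5]) = -70
  + (1) · M_13   where M_13 = det([-3 2 -3; 1 -6 5; -1 -3 5]) = 52
  − (-1) · M_14   where M_14 = det([-3 2 -2; 1 -6 7; -1 -3 3]) = -11
det = (+1)·(-6)·(1) + (-1)·(1)·(-70) + (+1)·(1)·(52) + (-1)·(-1)·(-11) = 105

105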